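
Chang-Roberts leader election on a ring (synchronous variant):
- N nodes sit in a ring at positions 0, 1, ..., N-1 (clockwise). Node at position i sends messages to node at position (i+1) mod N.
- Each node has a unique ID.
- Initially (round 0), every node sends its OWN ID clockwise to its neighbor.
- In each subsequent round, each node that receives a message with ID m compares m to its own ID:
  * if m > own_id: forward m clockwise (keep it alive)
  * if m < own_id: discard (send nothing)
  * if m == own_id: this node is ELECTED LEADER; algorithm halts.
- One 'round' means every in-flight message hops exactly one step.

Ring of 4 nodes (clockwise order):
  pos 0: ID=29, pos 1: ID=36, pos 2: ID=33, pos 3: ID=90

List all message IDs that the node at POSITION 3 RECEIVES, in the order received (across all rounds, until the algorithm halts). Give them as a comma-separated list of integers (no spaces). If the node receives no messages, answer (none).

Answer: 33,36,90

Derivation:
Round 1: pos1(id36) recv 29: drop; pos2(id33) recv 36: fwd; pos3(id90) recv 33: drop; pos0(id29) recv 90: fwd
Round 2: pos3(id90) recv 36: drop; pos1(id36) recv 90: fwd
Round 3: pos2(id33) recv 90: fwd
Round 4: pos3(id90) recv 90: ELECTED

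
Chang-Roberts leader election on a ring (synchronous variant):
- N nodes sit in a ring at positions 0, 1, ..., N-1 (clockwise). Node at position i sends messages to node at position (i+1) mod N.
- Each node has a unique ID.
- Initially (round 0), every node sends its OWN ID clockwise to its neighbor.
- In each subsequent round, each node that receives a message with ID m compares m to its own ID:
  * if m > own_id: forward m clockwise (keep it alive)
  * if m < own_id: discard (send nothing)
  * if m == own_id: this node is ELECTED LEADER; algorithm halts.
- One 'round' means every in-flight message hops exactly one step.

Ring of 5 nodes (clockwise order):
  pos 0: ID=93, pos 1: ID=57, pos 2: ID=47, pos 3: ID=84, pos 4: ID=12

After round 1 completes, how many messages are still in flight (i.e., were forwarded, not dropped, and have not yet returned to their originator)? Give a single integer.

Round 1: pos1(id57) recv 93: fwd; pos2(id47) recv 57: fwd; pos3(id84) recv 47: drop; pos4(id12) recv 84: fwd; pos0(id93) recv 12: drop
After round 1: 3 messages still in flight

Answer: 3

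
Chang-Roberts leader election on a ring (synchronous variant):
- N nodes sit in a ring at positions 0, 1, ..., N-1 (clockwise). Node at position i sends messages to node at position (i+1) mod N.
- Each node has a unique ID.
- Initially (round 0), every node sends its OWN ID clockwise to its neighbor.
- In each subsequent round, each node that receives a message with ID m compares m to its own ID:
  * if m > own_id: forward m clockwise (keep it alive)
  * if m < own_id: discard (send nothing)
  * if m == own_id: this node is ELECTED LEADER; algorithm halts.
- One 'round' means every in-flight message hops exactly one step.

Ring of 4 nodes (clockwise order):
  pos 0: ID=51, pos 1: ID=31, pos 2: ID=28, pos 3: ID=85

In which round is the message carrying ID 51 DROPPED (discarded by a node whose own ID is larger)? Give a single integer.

Answer: 3

Derivation:
Round 1: pos1(id31) recv 51: fwd; pos2(id28) recv 31: fwd; pos3(id85) recv 28: drop; pos0(id51) recv 85: fwd
Round 2: pos2(id28) recv 51: fwd; pos3(id85) recv 31: drop; pos1(id31) recv 85: fwd
Round 3: pos3(id85) recv 51: drop; pos2(id28) recv 85: fwd
Round 4: pos3(id85) recv 85: ELECTED
Message ID 51 originates at pos 0; dropped at pos 3 in round 3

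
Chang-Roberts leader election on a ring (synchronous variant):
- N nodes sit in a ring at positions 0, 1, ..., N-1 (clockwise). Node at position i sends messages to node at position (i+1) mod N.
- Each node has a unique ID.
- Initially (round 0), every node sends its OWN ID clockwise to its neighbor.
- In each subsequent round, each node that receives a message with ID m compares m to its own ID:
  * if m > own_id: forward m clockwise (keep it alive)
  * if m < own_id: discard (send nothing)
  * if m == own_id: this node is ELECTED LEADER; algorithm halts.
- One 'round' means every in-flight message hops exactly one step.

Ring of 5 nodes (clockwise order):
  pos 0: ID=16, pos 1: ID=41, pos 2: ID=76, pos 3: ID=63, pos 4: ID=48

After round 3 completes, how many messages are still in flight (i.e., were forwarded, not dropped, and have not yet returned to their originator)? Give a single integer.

Round 1: pos1(id41) recv 16: drop; pos2(id76) recv 41: drop; pos3(id63) recv 76: fwd; pos4(id48) recv 63: fwd; pos0(id16) recv 48: fwd
Round 2: pos4(id48) recv 76: fwd; pos0(id16) recv 63: fwd; pos1(id41) recv 48: fwd
Round 3: pos0(id16) recv 76: fwd; pos1(id41) recv 63: fwd; pos2(id76) recv 48: drop
After round 3: 2 messages still in flight

Answer: 2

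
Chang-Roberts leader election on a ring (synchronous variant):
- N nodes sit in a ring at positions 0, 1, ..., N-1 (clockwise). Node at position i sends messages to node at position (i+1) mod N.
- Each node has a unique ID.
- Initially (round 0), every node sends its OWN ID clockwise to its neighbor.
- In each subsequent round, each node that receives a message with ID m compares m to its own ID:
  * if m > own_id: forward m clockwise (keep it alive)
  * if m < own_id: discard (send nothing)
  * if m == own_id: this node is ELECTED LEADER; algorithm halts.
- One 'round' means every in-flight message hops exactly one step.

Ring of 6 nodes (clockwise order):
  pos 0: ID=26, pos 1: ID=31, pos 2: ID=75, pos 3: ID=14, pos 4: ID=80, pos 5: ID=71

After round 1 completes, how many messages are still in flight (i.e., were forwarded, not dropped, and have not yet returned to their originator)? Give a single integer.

Round 1: pos1(id31) recv 26: drop; pos2(id75) recv 31: drop; pos3(id14) recv 75: fwd; pos4(id80) recv 14: drop; pos5(id71) recv 80: fwd; pos0(id26) recv 71: fwd
After round 1: 3 messages still in flight

Answer: 3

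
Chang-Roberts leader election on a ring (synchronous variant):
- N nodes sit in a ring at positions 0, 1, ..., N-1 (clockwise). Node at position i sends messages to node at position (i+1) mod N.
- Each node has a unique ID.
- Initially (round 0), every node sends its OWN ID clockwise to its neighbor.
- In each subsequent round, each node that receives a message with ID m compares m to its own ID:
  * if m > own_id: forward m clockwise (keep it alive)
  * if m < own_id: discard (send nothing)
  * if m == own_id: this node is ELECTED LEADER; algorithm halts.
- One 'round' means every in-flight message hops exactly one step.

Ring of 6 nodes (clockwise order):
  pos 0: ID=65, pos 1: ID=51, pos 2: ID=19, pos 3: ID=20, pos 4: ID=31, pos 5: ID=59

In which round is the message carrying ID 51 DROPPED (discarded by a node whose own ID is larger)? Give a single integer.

Round 1: pos1(id51) recv 65: fwd; pos2(id19) recv 51: fwd; pos3(id20) recv 19: drop; pos4(id31) recv 20: drop; pos5(id59) recv 31: drop; pos0(id65) recv 59: drop
Round 2: pos2(id19) recv 65: fwd; pos3(id20) recv 51: fwd
Round 3: pos3(id20) recv 65: fwd; pos4(id31) recv 51: fwd
Round 4: pos4(id31) recv 65: fwd; pos5(id59) recv 51: drop
Round 5: pos5(id59) recv 65: fwd
Round 6: pos0(id65) recv 65: ELECTED
Message ID 51 originates at pos 1; dropped at pos 5 in round 4

Answer: 4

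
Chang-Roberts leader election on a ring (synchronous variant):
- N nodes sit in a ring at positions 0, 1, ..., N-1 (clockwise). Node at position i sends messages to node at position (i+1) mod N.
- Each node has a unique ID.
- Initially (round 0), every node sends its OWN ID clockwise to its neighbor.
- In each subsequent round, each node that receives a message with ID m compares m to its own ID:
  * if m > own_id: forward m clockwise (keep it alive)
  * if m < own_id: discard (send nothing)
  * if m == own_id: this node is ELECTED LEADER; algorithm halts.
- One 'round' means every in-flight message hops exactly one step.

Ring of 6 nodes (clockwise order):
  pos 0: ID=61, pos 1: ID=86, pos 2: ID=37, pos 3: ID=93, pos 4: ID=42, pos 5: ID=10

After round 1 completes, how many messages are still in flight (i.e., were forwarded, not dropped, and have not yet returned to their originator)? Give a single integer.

Round 1: pos1(id86) recv 61: drop; pos2(id37) recv 86: fwd; pos3(id93) recv 37: drop; pos4(id42) recv 93: fwd; pos5(id10) recv 42: fwd; pos0(id61) recv 10: drop
After round 1: 3 messages still in flight

Answer: 3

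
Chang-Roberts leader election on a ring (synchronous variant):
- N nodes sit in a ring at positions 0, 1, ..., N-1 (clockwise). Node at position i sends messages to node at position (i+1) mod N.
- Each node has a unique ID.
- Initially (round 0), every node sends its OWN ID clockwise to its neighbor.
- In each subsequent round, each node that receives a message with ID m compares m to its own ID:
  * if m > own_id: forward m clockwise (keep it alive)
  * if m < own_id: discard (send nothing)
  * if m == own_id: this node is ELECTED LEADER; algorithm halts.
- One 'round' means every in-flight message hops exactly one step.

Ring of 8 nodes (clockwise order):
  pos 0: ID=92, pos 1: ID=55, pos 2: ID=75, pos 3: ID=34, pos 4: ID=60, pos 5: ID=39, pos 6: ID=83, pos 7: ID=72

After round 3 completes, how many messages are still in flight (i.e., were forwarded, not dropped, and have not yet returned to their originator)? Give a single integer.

Round 1: pos1(id55) recv 92: fwd; pos2(id75) recv 55: drop; pos3(id34) recv 75: fwd; pos4(id60) recv 34: drop; pos5(id39) recv 60: fwd; pos6(id83) recv 39: drop; pos7(id72) recv 83: fwd; pos0(id92) recv 72: drop
Round 2: pos2(id75) recv 92: fwd; pos4(id60) recv 75: fwd; pos6(id83) recv 60: drop; pos0(id92) recv 83: drop
Round 3: pos3(id34) recv 92: fwd; pos5(id39) recv 75: fwd
After round 3: 2 messages still in flight

Answer: 2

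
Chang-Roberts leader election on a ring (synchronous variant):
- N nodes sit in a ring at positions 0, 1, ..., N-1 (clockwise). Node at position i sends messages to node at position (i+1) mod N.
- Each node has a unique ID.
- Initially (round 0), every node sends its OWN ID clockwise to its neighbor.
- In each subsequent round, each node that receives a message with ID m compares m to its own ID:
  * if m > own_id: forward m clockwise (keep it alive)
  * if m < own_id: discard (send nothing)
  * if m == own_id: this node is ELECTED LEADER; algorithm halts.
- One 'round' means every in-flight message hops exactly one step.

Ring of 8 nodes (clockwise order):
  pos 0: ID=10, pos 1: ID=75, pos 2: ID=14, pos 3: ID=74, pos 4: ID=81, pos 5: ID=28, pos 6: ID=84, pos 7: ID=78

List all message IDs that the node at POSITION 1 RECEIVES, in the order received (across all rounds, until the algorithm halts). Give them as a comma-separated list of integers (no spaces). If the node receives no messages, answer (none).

Answer: 10,78,84

Derivation:
Round 1: pos1(id75) recv 10: drop; pos2(id14) recv 75: fwd; pos3(id74) recv 14: drop; pos4(id81) recv 74: drop; pos5(id28) recv 81: fwd; pos6(id84) recv 28: drop; pos7(id78) recv 84: fwd; pos0(id10) recv 78: fwd
Round 2: pos3(id74) recv 75: fwd; pos6(id84) recv 81: drop; pos0(id10) recv 84: fwd; pos1(id75) recv 78: fwd
Round 3: pos4(id81) recv 75: drop; pos1(id75) recv 84: fwd; pos2(id14) recv 78: fwd
Round 4: pos2(id14) recv 84: fwd; pos3(id74) recv 78: fwd
Round 5: pos3(id74) recv 84: fwd; pos4(id81) recv 78: drop
Round 6: pos4(id81) recv 84: fwd
Round 7: pos5(id28) recv 84: fwd
Round 8: pos6(id84) recv 84: ELECTED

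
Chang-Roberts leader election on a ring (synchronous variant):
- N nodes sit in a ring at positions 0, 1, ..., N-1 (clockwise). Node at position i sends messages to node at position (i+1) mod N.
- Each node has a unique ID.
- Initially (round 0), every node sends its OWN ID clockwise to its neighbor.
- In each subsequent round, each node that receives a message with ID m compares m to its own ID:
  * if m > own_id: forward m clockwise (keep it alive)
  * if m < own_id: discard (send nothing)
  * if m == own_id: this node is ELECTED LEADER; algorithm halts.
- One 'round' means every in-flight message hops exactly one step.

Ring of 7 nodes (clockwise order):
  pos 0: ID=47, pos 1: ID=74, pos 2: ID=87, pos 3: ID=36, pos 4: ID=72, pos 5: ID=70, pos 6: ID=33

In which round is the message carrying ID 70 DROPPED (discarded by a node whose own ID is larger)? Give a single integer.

Round 1: pos1(id74) recv 47: drop; pos2(id87) recv 74: drop; pos3(id36) recv 87: fwd; pos4(id72) recv 36: drop; pos5(id70) recv 72: fwd; pos6(id33) recv 70: fwd; pos0(id47) recv 33: drop
Round 2: pos4(id72) recv 87: fwd; pos6(id33) recv 72: fwd; pos0(id47) recv 70: fwd
Round 3: pos5(id70) recv 87: fwd; pos0(id47) recv 72: fwd; pos1(id74) recv 70: drop
Round 4: pos6(id33) recv 87: fwd; pos1(id74) recv 72: drop
Round 5: pos0(id47) recv 87: fwd
Round 6: pos1(id74) recv 87: fwd
Round 7: pos2(id87) recv 87: ELECTED
Message ID 70 originates at pos 5; dropped at pos 1 in round 3

Answer: 3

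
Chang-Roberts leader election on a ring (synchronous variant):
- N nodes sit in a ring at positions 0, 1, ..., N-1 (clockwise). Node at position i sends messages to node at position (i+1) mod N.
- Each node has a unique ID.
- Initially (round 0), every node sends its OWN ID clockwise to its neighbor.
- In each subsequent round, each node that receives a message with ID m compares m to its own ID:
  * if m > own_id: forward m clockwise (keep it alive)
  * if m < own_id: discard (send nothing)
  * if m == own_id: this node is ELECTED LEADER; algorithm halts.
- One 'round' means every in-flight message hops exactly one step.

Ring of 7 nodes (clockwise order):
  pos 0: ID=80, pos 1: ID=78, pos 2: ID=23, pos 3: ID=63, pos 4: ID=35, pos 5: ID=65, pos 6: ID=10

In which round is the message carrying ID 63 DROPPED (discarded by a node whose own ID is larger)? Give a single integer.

Round 1: pos1(id78) recv 80: fwd; pos2(id23) recv 78: fwd; pos3(id63) recv 23: drop; pos4(id35) recv 63: fwd; pos5(id65) recv 35: drop; pos6(id10) recv 65: fwd; pos0(id80) recv 10: drop
Round 2: pos2(id23) recv 80: fwd; pos3(id63) recv 78: fwd; pos5(id65) recv 63: drop; pos0(id80) recv 65: drop
Round 3: pos3(id63) recv 80: fwd; pos4(id35) recv 78: fwd
Round 4: pos4(id35) recv 80: fwd; pos5(id65) recv 78: fwd
Round 5: pos5(id65) recv 80: fwd; pos6(id10) recv 78: fwd
Round 6: pos6(id10) recv 80: fwd; pos0(id80) recv 78: drop
Round 7: pos0(id80) recv 80: ELECTED
Message ID 63 originates at pos 3; dropped at pos 5 in round 2

Answer: 2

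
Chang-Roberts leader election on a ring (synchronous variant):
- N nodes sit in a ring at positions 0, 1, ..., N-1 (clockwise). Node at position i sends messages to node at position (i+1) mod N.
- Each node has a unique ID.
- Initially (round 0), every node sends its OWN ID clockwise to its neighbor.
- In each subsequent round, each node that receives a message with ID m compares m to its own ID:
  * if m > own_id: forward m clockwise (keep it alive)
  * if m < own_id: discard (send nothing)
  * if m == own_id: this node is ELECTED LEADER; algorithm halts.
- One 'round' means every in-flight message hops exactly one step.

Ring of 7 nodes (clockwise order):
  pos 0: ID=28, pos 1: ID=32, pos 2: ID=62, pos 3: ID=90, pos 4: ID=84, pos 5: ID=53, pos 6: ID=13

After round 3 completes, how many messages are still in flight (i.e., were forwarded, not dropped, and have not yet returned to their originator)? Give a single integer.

Answer: 3

Derivation:
Round 1: pos1(id32) recv 28: drop; pos2(id62) recv 32: drop; pos3(id90) recv 62: drop; pos4(id84) recv 90: fwd; pos5(id53) recv 84: fwd; pos6(id13) recv 53: fwd; pos0(id28) recv 13: drop
Round 2: pos5(id53) recv 90: fwd; pos6(id13) recv 84: fwd; pos0(id28) recv 53: fwd
Round 3: pos6(id13) recv 90: fwd; pos0(id28) recv 84: fwd; pos1(id32) recv 53: fwd
After round 3: 3 messages still in flight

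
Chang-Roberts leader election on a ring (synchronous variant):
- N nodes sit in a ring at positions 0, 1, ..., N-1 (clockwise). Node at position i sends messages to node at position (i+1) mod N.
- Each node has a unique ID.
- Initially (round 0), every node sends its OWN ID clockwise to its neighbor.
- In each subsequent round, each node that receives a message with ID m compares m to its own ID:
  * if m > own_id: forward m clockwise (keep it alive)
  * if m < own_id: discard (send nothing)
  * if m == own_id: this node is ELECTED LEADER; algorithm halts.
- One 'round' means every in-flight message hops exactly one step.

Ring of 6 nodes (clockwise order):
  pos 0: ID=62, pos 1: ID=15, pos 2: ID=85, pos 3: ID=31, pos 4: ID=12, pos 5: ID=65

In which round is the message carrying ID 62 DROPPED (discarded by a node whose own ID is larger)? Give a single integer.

Round 1: pos1(id15) recv 62: fwd; pos2(id85) recv 15: drop; pos3(id31) recv 85: fwd; pos4(id12) recv 31: fwd; pos5(id65) recv 12: drop; pos0(id62) recv 65: fwd
Round 2: pos2(id85) recv 62: drop; pos4(id12) recv 85: fwd; pos5(id65) recv 31: drop; pos1(id15) recv 65: fwd
Round 3: pos5(id65) recv 85: fwd; pos2(id85) recv 65: drop
Round 4: pos0(id62) recv 85: fwd
Round 5: pos1(id15) recv 85: fwd
Round 6: pos2(id85) recv 85: ELECTED
Message ID 62 originates at pos 0; dropped at pos 2 in round 2

Answer: 2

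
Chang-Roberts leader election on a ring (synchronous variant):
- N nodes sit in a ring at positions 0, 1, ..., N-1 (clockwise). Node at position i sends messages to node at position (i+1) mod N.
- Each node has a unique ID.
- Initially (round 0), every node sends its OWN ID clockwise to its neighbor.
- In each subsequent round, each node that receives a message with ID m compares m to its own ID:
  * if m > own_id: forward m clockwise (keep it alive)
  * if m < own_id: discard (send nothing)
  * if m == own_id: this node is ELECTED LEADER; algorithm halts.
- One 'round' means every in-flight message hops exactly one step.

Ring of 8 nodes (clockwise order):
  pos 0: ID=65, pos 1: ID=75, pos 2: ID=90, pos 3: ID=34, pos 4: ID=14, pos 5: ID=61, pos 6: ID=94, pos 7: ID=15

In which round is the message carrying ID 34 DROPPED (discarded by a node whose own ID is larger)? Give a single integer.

Answer: 2

Derivation:
Round 1: pos1(id75) recv 65: drop; pos2(id90) recv 75: drop; pos3(id34) recv 90: fwd; pos4(id14) recv 34: fwd; pos5(id61) recv 14: drop; pos6(id94) recv 61: drop; pos7(id15) recv 94: fwd; pos0(id65) recv 15: drop
Round 2: pos4(id14) recv 90: fwd; pos5(id61) recv 34: drop; pos0(id65) recv 94: fwd
Round 3: pos5(id61) recv 90: fwd; pos1(id75) recv 94: fwd
Round 4: pos6(id94) recv 90: drop; pos2(id90) recv 94: fwd
Round 5: pos3(id34) recv 94: fwd
Round 6: pos4(id14) recv 94: fwd
Round 7: pos5(id61) recv 94: fwd
Round 8: pos6(id94) recv 94: ELECTED
Message ID 34 originates at pos 3; dropped at pos 5 in round 2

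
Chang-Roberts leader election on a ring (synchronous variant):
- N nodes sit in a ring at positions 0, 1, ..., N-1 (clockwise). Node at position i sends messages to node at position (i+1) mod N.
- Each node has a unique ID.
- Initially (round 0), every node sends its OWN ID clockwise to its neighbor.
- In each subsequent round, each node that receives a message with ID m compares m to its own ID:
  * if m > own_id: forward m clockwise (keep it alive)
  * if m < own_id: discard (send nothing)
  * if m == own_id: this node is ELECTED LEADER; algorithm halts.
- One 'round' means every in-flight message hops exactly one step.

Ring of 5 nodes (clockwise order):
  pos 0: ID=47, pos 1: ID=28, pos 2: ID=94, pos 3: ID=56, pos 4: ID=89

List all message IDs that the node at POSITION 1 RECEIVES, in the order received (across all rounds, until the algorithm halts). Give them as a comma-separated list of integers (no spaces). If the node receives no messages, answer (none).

Round 1: pos1(id28) recv 47: fwd; pos2(id94) recv 28: drop; pos3(id56) recv 94: fwd; pos4(id89) recv 56: drop; pos0(id47) recv 89: fwd
Round 2: pos2(id94) recv 47: drop; pos4(id89) recv 94: fwd; pos1(id28) recv 89: fwd
Round 3: pos0(id47) recv 94: fwd; pos2(id94) recv 89: drop
Round 4: pos1(id28) recv 94: fwd
Round 5: pos2(id94) recv 94: ELECTED

Answer: 47,89,94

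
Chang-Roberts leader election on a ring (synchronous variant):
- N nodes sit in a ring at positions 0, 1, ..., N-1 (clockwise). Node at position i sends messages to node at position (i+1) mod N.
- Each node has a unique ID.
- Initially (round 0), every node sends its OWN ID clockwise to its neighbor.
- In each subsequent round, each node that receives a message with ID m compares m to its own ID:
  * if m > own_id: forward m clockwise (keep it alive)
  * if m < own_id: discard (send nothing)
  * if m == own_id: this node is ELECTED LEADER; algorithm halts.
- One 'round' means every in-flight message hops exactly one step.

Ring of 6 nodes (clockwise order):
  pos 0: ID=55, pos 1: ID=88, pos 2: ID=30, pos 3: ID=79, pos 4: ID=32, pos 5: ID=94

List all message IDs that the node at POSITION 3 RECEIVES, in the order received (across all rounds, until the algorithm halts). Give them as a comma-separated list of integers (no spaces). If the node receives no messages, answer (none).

Round 1: pos1(id88) recv 55: drop; pos2(id30) recv 88: fwd; pos3(id79) recv 30: drop; pos4(id32) recv 79: fwd; pos5(id94) recv 32: drop; pos0(id55) recv 94: fwd
Round 2: pos3(id79) recv 88: fwd; pos5(id94) recv 79: drop; pos1(id88) recv 94: fwd
Round 3: pos4(id32) recv 88: fwd; pos2(id30) recv 94: fwd
Round 4: pos5(id94) recv 88: drop; pos3(id79) recv 94: fwd
Round 5: pos4(id32) recv 94: fwd
Round 6: pos5(id94) recv 94: ELECTED

Answer: 30,88,94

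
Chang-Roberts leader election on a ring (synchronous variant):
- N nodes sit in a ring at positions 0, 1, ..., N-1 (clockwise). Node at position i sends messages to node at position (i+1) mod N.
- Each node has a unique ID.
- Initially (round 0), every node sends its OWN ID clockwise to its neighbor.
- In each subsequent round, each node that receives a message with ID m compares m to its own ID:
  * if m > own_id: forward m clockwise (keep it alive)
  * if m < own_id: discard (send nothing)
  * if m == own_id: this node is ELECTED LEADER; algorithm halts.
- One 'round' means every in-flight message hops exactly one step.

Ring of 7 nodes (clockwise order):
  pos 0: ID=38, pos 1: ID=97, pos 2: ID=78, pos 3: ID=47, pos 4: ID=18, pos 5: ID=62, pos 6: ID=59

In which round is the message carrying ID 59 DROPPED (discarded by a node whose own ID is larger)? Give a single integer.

Answer: 2

Derivation:
Round 1: pos1(id97) recv 38: drop; pos2(id78) recv 97: fwd; pos3(id47) recv 78: fwd; pos4(id18) recv 47: fwd; pos5(id62) recv 18: drop; pos6(id59) recv 62: fwd; pos0(id38) recv 59: fwd
Round 2: pos3(id47) recv 97: fwd; pos4(id18) recv 78: fwd; pos5(id62) recv 47: drop; pos0(id38) recv 62: fwd; pos1(id97) recv 59: drop
Round 3: pos4(id18) recv 97: fwd; pos5(id62) recv 78: fwd; pos1(id97) recv 62: drop
Round 4: pos5(id62) recv 97: fwd; pos6(id59) recv 78: fwd
Round 5: pos6(id59) recv 97: fwd; pos0(id38) recv 78: fwd
Round 6: pos0(id38) recv 97: fwd; pos1(id97) recv 78: drop
Round 7: pos1(id97) recv 97: ELECTED
Message ID 59 originates at pos 6; dropped at pos 1 in round 2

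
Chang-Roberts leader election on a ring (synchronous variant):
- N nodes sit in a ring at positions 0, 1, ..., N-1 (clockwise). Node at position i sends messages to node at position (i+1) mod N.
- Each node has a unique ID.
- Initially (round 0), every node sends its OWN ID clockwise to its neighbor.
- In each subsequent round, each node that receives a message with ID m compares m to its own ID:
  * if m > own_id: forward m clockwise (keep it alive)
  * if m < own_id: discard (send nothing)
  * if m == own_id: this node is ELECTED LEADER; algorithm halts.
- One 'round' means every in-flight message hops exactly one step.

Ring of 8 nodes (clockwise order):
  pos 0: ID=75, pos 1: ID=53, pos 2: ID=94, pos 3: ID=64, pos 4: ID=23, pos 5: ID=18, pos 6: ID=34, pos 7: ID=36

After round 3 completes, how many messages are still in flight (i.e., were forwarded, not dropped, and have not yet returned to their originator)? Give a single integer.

Round 1: pos1(id53) recv 75: fwd; pos2(id94) recv 53: drop; pos3(id64) recv 94: fwd; pos4(id23) recv 64: fwd; pos5(id18) recv 23: fwd; pos6(id34) recv 18: drop; pos7(id36) recv 34: drop; pos0(id75) recv 36: drop
Round 2: pos2(id94) recv 75: drop; pos4(id23) recv 94: fwd; pos5(id18) recv 64: fwd; pos6(id34) recv 23: drop
Round 3: pos5(id18) recv 94: fwd; pos6(id34) recv 64: fwd
After round 3: 2 messages still in flight

Answer: 2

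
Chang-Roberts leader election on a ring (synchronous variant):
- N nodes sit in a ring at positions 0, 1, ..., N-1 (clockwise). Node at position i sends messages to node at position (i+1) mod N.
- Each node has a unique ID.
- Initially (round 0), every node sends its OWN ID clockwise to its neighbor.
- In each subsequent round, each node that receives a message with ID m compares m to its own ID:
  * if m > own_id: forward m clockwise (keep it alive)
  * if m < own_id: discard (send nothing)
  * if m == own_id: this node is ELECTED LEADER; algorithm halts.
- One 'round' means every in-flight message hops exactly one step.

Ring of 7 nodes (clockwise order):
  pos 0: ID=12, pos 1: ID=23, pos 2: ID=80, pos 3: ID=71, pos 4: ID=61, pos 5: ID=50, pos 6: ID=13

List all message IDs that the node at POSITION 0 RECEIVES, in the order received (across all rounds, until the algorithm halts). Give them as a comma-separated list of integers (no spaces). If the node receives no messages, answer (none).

Round 1: pos1(id23) recv 12: drop; pos2(id80) recv 23: drop; pos3(id71) recv 80: fwd; pos4(id61) recv 71: fwd; pos5(id50) recv 61: fwd; pos6(id13) recv 50: fwd; pos0(id12) recv 13: fwd
Round 2: pos4(id61) recv 80: fwd; pos5(id50) recv 71: fwd; pos6(id13) recv 61: fwd; pos0(id12) recv 50: fwd; pos1(id23) recv 13: drop
Round 3: pos5(id50) recv 80: fwd; pos6(id13) recv 71: fwd; pos0(id12) recv 61: fwd; pos1(id23) recv 50: fwd
Round 4: pos6(id13) recv 80: fwd; pos0(id12) recv 71: fwd; pos1(id23) recv 61: fwd; pos2(id80) recv 50: drop
Round 5: pos0(id12) recv 80: fwd; pos1(id23) recv 71: fwd; pos2(id80) recv 61: drop
Round 6: pos1(id23) recv 80: fwd; pos2(id80) recv 71: drop
Round 7: pos2(id80) recv 80: ELECTED

Answer: 13,50,61,71,80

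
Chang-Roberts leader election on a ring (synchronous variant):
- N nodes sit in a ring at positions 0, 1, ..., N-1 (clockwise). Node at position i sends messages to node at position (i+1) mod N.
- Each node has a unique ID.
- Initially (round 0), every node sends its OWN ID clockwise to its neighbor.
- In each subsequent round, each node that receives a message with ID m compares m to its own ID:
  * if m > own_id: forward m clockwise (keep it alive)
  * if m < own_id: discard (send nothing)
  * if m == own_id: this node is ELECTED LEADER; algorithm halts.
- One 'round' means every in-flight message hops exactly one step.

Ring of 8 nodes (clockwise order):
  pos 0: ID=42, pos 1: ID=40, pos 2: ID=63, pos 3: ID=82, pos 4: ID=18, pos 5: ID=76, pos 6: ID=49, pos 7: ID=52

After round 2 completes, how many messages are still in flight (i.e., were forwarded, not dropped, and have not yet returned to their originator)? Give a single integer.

Round 1: pos1(id40) recv 42: fwd; pos2(id63) recv 40: drop; pos3(id82) recv 63: drop; pos4(id18) recv 82: fwd; pos5(id76) recv 18: drop; pos6(id49) recv 76: fwd; pos7(id52) recv 49: drop; pos0(id42) recv 52: fwd
Round 2: pos2(id63) recv 42: drop; pos5(id76) recv 82: fwd; pos7(id52) recv 76: fwd; pos1(id40) recv 52: fwd
After round 2: 3 messages still in flight

Answer: 3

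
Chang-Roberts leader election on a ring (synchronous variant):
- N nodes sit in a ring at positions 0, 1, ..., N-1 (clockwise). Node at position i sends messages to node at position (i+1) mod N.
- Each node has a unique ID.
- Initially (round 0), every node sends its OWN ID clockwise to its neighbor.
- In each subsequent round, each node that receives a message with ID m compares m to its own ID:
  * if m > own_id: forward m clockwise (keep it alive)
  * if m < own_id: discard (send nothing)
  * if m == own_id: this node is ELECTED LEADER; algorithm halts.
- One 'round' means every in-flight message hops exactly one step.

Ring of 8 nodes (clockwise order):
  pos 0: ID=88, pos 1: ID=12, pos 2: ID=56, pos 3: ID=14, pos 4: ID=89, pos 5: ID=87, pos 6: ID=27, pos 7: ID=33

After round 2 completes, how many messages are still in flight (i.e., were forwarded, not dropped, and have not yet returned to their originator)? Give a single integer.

Round 1: pos1(id12) recv 88: fwd; pos2(id56) recv 12: drop; pos3(id14) recv 56: fwd; pos4(id89) recv 14: drop; pos5(id87) recv 89: fwd; pos6(id27) recv 87: fwd; pos7(id33) recv 27: drop; pos0(id88) recv 33: drop
Round 2: pos2(id56) recv 88: fwd; pos4(id89) recv 56: drop; pos6(id27) recv 89: fwd; pos7(id33) recv 87: fwd
After round 2: 3 messages still in flight

Answer: 3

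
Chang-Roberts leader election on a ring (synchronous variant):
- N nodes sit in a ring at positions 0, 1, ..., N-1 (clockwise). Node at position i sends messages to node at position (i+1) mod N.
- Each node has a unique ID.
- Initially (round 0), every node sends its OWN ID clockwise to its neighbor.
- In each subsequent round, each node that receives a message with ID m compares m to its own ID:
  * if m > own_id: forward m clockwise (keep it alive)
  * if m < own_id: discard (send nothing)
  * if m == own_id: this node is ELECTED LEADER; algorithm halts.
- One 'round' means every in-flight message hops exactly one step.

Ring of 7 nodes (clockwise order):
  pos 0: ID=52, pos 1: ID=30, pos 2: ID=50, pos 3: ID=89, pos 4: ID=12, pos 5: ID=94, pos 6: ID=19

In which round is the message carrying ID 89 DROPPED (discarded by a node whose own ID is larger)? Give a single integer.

Round 1: pos1(id30) recv 52: fwd; pos2(id50) recv 30: drop; pos3(id89) recv 50: drop; pos4(id12) recv 89: fwd; pos5(id94) recv 12: drop; pos6(id19) recv 94: fwd; pos0(id52) recv 19: drop
Round 2: pos2(id50) recv 52: fwd; pos5(id94) recv 89: drop; pos0(id52) recv 94: fwd
Round 3: pos3(id89) recv 52: drop; pos1(id30) recv 94: fwd
Round 4: pos2(id50) recv 94: fwd
Round 5: pos3(id89) recv 94: fwd
Round 6: pos4(id12) recv 94: fwd
Round 7: pos5(id94) recv 94: ELECTED
Message ID 89 originates at pos 3; dropped at pos 5 in round 2

Answer: 2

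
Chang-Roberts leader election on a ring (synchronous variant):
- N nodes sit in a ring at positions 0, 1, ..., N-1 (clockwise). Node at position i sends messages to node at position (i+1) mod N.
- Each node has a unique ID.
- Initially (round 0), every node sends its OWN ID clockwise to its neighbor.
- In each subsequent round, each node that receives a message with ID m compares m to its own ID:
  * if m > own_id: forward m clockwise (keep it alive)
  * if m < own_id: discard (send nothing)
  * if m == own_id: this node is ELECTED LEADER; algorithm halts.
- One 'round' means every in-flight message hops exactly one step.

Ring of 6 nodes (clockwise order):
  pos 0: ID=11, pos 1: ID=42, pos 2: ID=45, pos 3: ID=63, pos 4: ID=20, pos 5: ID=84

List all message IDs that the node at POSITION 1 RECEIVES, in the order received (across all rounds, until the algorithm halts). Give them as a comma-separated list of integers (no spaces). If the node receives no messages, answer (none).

Answer: 11,84

Derivation:
Round 1: pos1(id42) recv 11: drop; pos2(id45) recv 42: drop; pos3(id63) recv 45: drop; pos4(id20) recv 63: fwd; pos5(id84) recv 20: drop; pos0(id11) recv 84: fwd
Round 2: pos5(id84) recv 63: drop; pos1(id42) recv 84: fwd
Round 3: pos2(id45) recv 84: fwd
Round 4: pos3(id63) recv 84: fwd
Round 5: pos4(id20) recv 84: fwd
Round 6: pos5(id84) recv 84: ELECTED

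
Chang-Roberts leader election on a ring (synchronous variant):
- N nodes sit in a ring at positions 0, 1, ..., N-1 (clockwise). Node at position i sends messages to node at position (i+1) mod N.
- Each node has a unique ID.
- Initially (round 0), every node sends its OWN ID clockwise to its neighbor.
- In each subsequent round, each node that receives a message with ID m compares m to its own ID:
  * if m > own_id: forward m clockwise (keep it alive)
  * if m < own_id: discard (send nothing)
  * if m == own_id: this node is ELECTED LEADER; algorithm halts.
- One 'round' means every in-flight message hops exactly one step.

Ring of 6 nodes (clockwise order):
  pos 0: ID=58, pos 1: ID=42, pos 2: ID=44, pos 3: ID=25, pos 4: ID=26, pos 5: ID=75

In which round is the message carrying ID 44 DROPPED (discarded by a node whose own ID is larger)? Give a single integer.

Answer: 3

Derivation:
Round 1: pos1(id42) recv 58: fwd; pos2(id44) recv 42: drop; pos3(id25) recv 44: fwd; pos4(id26) recv 25: drop; pos5(id75) recv 26: drop; pos0(id58) recv 75: fwd
Round 2: pos2(id44) recv 58: fwd; pos4(id26) recv 44: fwd; pos1(id42) recv 75: fwd
Round 3: pos3(id25) recv 58: fwd; pos5(id75) recv 44: drop; pos2(id44) recv 75: fwd
Round 4: pos4(id26) recv 58: fwd; pos3(id25) recv 75: fwd
Round 5: pos5(id75) recv 58: drop; pos4(id26) recv 75: fwd
Round 6: pos5(id75) recv 75: ELECTED
Message ID 44 originates at pos 2; dropped at pos 5 in round 3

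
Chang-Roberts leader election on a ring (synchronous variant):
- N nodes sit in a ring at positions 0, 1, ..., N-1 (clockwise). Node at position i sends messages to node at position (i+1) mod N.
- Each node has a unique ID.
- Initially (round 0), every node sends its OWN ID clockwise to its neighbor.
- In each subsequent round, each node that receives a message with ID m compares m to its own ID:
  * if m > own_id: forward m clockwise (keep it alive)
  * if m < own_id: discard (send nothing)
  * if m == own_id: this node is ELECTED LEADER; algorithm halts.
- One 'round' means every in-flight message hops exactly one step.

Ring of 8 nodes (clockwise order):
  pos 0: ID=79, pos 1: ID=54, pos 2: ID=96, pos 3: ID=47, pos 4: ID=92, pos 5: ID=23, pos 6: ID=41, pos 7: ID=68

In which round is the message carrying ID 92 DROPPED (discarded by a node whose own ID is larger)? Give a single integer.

Round 1: pos1(id54) recv 79: fwd; pos2(id96) recv 54: drop; pos3(id47) recv 96: fwd; pos4(id92) recv 47: drop; pos5(id23) recv 92: fwd; pos6(id41) recv 23: drop; pos7(id68) recv 41: drop; pos0(id79) recv 68: drop
Round 2: pos2(id96) recv 79: drop; pos4(id92) recv 96: fwd; pos6(id41) recv 92: fwd
Round 3: pos5(id23) recv 96: fwd; pos7(id68) recv 92: fwd
Round 4: pos6(id41) recv 96: fwd; pos0(id79) recv 92: fwd
Round 5: pos7(id68) recv 96: fwd; pos1(id54) recv 92: fwd
Round 6: pos0(id79) recv 96: fwd; pos2(id96) recv 92: drop
Round 7: pos1(id54) recv 96: fwd
Round 8: pos2(id96) recv 96: ELECTED
Message ID 92 originates at pos 4; dropped at pos 2 in round 6

Answer: 6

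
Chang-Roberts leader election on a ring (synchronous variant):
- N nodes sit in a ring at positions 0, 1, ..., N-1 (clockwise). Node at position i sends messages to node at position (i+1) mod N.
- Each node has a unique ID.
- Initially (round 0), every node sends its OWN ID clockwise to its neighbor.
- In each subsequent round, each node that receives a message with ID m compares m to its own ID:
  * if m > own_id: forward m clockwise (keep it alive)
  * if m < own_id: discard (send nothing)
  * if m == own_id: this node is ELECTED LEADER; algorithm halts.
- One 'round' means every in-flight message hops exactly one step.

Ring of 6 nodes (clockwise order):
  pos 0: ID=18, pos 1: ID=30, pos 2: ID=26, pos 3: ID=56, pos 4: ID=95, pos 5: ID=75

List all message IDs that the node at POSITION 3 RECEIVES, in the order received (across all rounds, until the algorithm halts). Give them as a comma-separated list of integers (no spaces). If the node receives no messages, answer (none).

Round 1: pos1(id30) recv 18: drop; pos2(id26) recv 30: fwd; pos3(id56) recv 26: drop; pos4(id95) recv 56: drop; pos5(id75) recv 95: fwd; pos0(id18) recv 75: fwd
Round 2: pos3(id56) recv 30: drop; pos0(id18) recv 95: fwd; pos1(id30) recv 75: fwd
Round 3: pos1(id30) recv 95: fwd; pos2(id26) recv 75: fwd
Round 4: pos2(id26) recv 95: fwd; pos3(id56) recv 75: fwd
Round 5: pos3(id56) recv 95: fwd; pos4(id95) recv 75: drop
Round 6: pos4(id95) recv 95: ELECTED

Answer: 26,30,75,95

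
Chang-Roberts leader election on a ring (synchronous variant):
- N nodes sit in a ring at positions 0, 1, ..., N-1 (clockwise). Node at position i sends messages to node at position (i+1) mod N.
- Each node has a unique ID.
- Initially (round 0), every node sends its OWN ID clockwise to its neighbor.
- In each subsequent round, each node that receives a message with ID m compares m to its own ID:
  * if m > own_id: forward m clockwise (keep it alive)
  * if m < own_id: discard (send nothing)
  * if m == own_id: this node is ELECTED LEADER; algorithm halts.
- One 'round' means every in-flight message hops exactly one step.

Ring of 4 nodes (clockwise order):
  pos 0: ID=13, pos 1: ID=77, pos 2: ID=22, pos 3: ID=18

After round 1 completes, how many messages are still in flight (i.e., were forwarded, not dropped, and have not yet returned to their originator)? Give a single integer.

Answer: 3

Derivation:
Round 1: pos1(id77) recv 13: drop; pos2(id22) recv 77: fwd; pos3(id18) recv 22: fwd; pos0(id13) recv 18: fwd
After round 1: 3 messages still in flight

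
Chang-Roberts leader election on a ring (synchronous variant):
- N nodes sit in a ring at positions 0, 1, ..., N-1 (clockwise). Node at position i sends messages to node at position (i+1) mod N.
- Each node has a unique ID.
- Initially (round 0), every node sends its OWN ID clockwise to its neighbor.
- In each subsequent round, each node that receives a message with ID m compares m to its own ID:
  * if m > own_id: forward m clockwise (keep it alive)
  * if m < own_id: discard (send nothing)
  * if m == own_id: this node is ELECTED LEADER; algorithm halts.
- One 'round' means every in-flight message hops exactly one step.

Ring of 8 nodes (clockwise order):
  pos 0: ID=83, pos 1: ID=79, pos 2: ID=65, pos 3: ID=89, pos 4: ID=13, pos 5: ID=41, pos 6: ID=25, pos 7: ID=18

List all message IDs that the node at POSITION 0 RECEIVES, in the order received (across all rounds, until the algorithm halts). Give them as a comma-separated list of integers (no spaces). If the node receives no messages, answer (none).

Round 1: pos1(id79) recv 83: fwd; pos2(id65) recv 79: fwd; pos3(id89) recv 65: drop; pos4(id13) recv 89: fwd; pos5(id41) recv 13: drop; pos6(id25) recv 41: fwd; pos7(id18) recv 25: fwd; pos0(id83) recv 18: drop
Round 2: pos2(id65) recv 83: fwd; pos3(id89) recv 79: drop; pos5(id41) recv 89: fwd; pos7(id18) recv 41: fwd; pos0(id83) recv 25: drop
Round 3: pos3(id89) recv 83: drop; pos6(id25) recv 89: fwd; pos0(id83) recv 41: drop
Round 4: pos7(id18) recv 89: fwd
Round 5: pos0(id83) recv 89: fwd
Round 6: pos1(id79) recv 89: fwd
Round 7: pos2(id65) recv 89: fwd
Round 8: pos3(id89) recv 89: ELECTED

Answer: 18,25,41,89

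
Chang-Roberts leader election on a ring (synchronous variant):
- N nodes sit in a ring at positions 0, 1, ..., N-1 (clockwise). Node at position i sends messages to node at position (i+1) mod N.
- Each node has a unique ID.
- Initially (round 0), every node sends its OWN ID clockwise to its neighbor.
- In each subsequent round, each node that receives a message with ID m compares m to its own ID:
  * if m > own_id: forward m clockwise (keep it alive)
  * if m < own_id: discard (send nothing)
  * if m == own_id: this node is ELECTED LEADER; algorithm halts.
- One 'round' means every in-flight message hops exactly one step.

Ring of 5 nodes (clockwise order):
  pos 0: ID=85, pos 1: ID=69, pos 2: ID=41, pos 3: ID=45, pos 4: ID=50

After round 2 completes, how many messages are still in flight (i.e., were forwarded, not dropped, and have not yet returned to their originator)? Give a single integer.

Round 1: pos1(id69) recv 85: fwd; pos2(id41) recv 69: fwd; pos3(id45) recv 41: drop; pos4(id50) recv 45: drop; pos0(id85) recv 50: drop
Round 2: pos2(id41) recv 85: fwd; pos3(id45) recv 69: fwd
After round 2: 2 messages still in flight

Answer: 2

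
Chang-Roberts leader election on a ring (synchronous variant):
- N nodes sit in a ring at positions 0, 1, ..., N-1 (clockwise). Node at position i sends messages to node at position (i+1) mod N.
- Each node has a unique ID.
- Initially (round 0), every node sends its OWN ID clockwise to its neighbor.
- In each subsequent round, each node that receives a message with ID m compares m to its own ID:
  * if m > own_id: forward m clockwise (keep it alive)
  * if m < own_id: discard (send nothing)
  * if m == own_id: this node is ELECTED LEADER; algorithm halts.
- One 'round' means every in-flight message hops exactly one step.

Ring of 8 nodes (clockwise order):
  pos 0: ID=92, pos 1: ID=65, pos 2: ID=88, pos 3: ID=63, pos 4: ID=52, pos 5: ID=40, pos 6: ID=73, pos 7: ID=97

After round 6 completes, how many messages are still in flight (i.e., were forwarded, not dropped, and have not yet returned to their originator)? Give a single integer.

Round 1: pos1(id65) recv 92: fwd; pos2(id88) recv 65: drop; pos3(id63) recv 88: fwd; pos4(id52) recv 63: fwd; pos5(id40) recv 52: fwd; pos6(id73) recv 40: drop; pos7(id97) recv 73: drop; pos0(id92) recv 97: fwd
Round 2: pos2(id88) recv 92: fwd; pos4(id52) recv 88: fwd; pos5(id40) recv 63: fwd; pos6(id73) recv 52: drop; pos1(id65) recv 97: fwd
Round 3: pos3(id63) recv 92: fwd; pos5(id40) recv 88: fwd; pos6(id73) recv 63: drop; pos2(id88) recv 97: fwd
Round 4: pos4(id52) recv 92: fwd; pos6(id73) recv 88: fwd; pos3(id63) recv 97: fwd
Round 5: pos5(id40) recv 92: fwd; pos7(id97) recv 88: drop; pos4(id52) recv 97: fwd
Round 6: pos6(id73) recv 92: fwd; pos5(id40) recv 97: fwd
After round 6: 2 messages still in flight

Answer: 2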